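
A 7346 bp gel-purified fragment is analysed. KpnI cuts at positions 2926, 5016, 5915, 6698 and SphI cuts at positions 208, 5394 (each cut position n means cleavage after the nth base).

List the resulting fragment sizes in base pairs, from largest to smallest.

2718, 2090, 783, 648, 521, 378, 208 bp

Combined cut positions (sorted): 208, 2926, 5016, 5394, 5915, 6698.
Linear molecule, 6 cuts → 7 fragments:
  208 − 0 = 208 bp
  2926 − 208 = 2718 bp
  5016 − 2926 = 2090 bp
  5394 − 5016 = 378 bp
  5915 − 5394 = 521 bp
  6698 − 5915 = 783 bp
  7346 − 6698 = 648 bp
Sorted largest to smallest: 2718, 2090, 783, 648, 521, 378, 208 bp.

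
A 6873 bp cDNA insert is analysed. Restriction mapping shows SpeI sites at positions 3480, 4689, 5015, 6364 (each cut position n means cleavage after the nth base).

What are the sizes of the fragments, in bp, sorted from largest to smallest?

3480, 1349, 1209, 509, 326 bp

Linear molecule, 4 cuts → 5 fragments:
  3480 − 0 = 3480 bp
  4689 − 3480 = 1209 bp
  5015 − 4689 = 326 bp
  6364 − 5015 = 1349 bp
  6873 − 6364 = 509 bp
Sorted largest to smallest: 3480, 1349, 1209, 509, 326 bp.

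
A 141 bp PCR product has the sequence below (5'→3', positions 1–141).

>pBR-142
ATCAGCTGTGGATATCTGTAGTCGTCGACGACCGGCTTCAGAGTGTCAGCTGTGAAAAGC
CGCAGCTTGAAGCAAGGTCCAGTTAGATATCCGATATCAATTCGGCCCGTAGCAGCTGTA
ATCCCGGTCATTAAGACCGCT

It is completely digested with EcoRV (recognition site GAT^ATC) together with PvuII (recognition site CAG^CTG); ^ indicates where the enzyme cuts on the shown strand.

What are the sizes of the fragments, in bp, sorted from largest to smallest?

EcoRV sites (GATATC) start at positions 11, 86, 93.
EcoRV cuts after base 3 of each site, so after positions 13, 88, 95.
PvuII sites (CAGCTG) start at positions 3, 47, 113.
PvuII cuts after base 3 of each site, so after positions 5, 49, 115.
Combined cut positions: 5, 13, 49, 88, 95, 115.
Linear molecule, 6 cuts → 7 fragments:
  1–5 → 5 bp
  6–13 → 8 bp
  14–49 → 36 bp
  50–88 → 39 bp
  89–95 → 7 bp
  96–115 → 20 bp
  116–141 → 26 bp
Sorted largest to smallest: 39, 36, 26, 20, 8, 7, 5 bp.

39, 36, 26, 20, 8, 7, 5 bp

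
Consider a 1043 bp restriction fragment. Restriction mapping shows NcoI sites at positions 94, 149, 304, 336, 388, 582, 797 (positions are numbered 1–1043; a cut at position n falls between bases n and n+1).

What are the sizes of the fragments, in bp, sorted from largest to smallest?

Linear molecule, 7 cuts → 8 fragments:
  94 − 0 = 94 bp
  149 − 94 = 55 bp
  304 − 149 = 155 bp
  336 − 304 = 32 bp
  388 − 336 = 52 bp
  582 − 388 = 194 bp
  797 − 582 = 215 bp
  1043 − 797 = 246 bp
Sorted largest to smallest: 246, 215, 194, 155, 94, 55, 52, 32 bp.

246, 215, 194, 155, 94, 55, 52, 32 bp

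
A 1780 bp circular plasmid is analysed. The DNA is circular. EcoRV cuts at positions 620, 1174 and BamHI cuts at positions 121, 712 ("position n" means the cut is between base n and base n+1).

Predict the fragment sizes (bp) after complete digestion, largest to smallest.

Combined cut positions (sorted): 121, 620, 712, 1174.
Circular molecule, 4 cuts → 4 fragments:
  620 − 121 = 499 bp
  712 − 620 = 92 bp
  1174 − 712 = 462 bp
  wrap: 1780 − 1174 + 121 = 727 bp
Sorted largest to smallest: 727, 499, 462, 92 bp.

727, 499, 462, 92 bp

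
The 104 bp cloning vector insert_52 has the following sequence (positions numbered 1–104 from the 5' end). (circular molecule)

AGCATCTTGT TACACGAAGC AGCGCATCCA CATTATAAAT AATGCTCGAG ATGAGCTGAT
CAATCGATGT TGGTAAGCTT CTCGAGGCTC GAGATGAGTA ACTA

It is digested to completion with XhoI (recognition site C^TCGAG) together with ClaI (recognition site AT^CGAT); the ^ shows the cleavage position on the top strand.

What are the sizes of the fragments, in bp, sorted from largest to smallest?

61, 19, 17, 7 bp

XhoI sites (CTCGAG) start at positions 45, 81, 88.
XhoI cuts after the first base of each site, so after positions 45, 81, 88.
The ClaI site (ATCGAT) starts at position 63.
ClaI cuts after base 2 of each site, so after position 64.
Combined cut positions: 45, 64, 81, 88.
Circular molecule, 4 cuts → 4 fragments:
  46–64 → 19 bp
  65–81 → 17 bp
  82–88 → 7 bp
  89–104 then 1–45 → 16 + 45 = 61 bp
Sorted largest to smallest: 61, 19, 17, 7 bp.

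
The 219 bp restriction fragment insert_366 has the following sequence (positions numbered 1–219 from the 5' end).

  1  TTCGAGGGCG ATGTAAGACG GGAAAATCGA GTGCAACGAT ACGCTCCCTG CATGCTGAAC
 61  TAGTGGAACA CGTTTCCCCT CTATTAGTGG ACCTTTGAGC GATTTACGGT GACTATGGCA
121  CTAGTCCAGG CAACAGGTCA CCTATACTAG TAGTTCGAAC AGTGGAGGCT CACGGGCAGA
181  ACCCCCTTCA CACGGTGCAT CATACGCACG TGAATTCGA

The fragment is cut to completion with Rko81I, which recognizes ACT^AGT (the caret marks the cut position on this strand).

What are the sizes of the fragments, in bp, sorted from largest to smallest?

71, 61, 61, 26 bp

Rko81I sites (ACTAGT) start at positions 59, 120, 146.
Rko81I cuts after base 3 of each site, so after positions 61, 122, 148.
Linear molecule, 3 cuts → 4 fragments:
  1–61 → 61 bp
  62–122 → 61 bp
  123–148 → 26 bp
  149–219 → 71 bp
Sorted largest to smallest: 71, 61, 61, 26 bp.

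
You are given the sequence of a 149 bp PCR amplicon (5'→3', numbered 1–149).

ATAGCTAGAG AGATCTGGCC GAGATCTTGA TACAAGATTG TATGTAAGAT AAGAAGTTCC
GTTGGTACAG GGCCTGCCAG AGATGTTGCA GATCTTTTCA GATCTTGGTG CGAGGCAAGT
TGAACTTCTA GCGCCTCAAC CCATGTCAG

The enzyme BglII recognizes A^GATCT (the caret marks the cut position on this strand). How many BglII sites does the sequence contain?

4

AGATCT occurs starting at positions 11, 22, 90, 100.
BglII cuts at 4 sites.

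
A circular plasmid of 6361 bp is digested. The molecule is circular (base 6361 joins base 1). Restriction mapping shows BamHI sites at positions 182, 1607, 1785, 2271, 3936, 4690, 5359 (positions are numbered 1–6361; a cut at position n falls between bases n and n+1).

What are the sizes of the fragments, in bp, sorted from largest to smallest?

1665, 1425, 1184, 754, 669, 486, 178 bp

Circular molecule, 7 cuts → 7 fragments:
  1607 − 182 = 1425 bp
  1785 − 1607 = 178 bp
  2271 − 1785 = 486 bp
  3936 − 2271 = 1665 bp
  4690 − 3936 = 754 bp
  5359 − 4690 = 669 bp
  wrap: 6361 − 5359 + 182 = 1184 bp
Sorted largest to smallest: 1665, 1425, 1184, 754, 669, 486, 178 bp.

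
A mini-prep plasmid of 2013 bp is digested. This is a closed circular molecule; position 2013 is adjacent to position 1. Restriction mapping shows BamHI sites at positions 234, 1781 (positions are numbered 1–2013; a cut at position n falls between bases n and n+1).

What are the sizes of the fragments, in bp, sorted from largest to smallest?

Circular molecule, 2 cuts → 2 fragments:
  1781 − 234 = 1547 bp
  wrap: 2013 − 1781 + 234 = 466 bp
Sorted largest to smallest: 1547, 466 bp.

1547, 466 bp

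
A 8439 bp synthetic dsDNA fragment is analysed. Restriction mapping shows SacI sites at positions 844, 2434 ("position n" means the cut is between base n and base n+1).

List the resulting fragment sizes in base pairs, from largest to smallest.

6005, 1590, 844 bp

Linear molecule, 2 cuts → 3 fragments:
  844 − 0 = 844 bp
  2434 − 844 = 1590 bp
  8439 − 2434 = 6005 bp
Sorted largest to smallest: 6005, 1590, 844 bp.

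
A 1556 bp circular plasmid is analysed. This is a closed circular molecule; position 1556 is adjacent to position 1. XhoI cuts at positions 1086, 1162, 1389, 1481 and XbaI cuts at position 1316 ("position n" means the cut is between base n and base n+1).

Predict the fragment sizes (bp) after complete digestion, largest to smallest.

1161, 154, 92, 76, 73 bp

Combined cut positions (sorted): 1086, 1162, 1316, 1389, 1481.
Circular molecule, 5 cuts → 5 fragments:
  1162 − 1086 = 76 bp
  1316 − 1162 = 154 bp
  1389 − 1316 = 73 bp
  1481 − 1389 = 92 bp
  wrap: 1556 − 1481 + 1086 = 1161 bp
Sorted largest to smallest: 1161, 154, 92, 76, 73 bp.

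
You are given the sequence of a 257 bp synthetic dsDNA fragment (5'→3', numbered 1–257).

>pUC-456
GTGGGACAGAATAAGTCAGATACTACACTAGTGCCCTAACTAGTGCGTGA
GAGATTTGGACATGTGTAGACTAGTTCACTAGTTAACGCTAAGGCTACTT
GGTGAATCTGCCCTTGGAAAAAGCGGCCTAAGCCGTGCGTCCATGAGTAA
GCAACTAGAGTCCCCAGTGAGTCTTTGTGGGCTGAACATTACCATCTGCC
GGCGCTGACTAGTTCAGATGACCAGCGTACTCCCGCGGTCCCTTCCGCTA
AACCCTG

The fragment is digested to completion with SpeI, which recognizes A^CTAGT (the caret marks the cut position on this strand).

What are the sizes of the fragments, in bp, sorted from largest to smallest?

130, 49, 31, 27, 12, 8 bp

SpeI sites (ACTAGT) start at positions 27, 39, 70, 78, 208.
SpeI cuts after the first base of each site, so after positions 27, 39, 70, 78, 208.
Linear molecule, 5 cuts → 6 fragments:
  1–27 → 27 bp
  28–39 → 12 bp
  40–70 → 31 bp
  71–78 → 8 bp
  79–208 → 130 bp
  209–257 → 49 bp
Sorted largest to smallest: 130, 49, 31, 27, 12, 8 bp.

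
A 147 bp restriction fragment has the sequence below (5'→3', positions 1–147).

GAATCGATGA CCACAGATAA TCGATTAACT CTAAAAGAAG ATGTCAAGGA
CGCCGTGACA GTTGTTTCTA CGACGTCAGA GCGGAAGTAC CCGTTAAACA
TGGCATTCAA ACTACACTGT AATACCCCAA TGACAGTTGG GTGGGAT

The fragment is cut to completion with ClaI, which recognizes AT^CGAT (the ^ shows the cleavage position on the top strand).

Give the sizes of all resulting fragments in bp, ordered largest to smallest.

ClaI sites (ATCGAT) start at positions 3, 20.
ClaI cuts after base 2 of each site, so after positions 4, 21.
Linear molecule, 2 cuts → 3 fragments:
  1–4 → 4 bp
  5–21 → 17 bp
  22–147 → 126 bp
Sorted largest to smallest: 126, 17, 4 bp.

126, 17, 4 bp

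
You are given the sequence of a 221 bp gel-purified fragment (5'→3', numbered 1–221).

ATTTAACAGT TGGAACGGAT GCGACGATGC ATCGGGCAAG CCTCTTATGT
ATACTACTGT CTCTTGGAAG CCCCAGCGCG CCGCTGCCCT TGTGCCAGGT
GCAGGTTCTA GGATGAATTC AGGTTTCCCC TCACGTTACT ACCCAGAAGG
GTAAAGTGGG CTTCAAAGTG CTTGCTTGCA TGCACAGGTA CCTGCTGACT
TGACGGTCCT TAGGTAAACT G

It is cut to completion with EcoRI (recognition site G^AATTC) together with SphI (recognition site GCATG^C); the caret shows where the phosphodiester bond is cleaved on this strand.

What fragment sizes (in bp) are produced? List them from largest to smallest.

The EcoRI site (GAATTC) starts at position 115.
EcoRI cuts after the first base of each site, so after position 115.
The SphI site (GCATGC) starts at position 178.
SphI cuts after base 5 of each site (before the last base), so after position 182.
Combined cut positions: 115, 182.
Linear molecule, 2 cuts → 3 fragments:
  1–115 → 115 bp
  116–182 → 67 bp
  183–221 → 39 bp
Sorted largest to smallest: 115, 67, 39 bp.

115, 67, 39 bp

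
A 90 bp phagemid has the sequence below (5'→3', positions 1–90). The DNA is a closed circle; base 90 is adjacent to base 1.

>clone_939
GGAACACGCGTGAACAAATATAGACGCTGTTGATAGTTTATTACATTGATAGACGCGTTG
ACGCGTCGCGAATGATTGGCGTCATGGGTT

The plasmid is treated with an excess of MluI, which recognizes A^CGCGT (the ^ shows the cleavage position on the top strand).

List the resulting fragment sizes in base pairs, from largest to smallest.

47, 35, 8 bp

MluI sites (ACGCGT) start at positions 6, 53, 61.
MluI cuts after the first base of each site, so after positions 6, 53, 61.
Circular molecule, 3 cuts → 3 fragments:
  7–53 → 47 bp
  54–61 → 8 bp
  62–90 then 1–6 → 29 + 6 = 35 bp
Sorted largest to smallest: 47, 35, 8 bp.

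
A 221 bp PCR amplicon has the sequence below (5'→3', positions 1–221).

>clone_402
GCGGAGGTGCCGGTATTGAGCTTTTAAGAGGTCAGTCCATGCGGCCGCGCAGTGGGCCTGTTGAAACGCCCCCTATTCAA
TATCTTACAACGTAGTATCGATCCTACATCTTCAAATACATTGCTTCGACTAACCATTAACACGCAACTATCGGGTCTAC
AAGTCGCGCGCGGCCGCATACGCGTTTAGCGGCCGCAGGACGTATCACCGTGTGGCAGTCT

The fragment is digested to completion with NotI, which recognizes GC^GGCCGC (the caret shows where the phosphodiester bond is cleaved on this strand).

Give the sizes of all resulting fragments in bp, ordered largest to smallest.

129, 42, 31, 19 bp

NotI sites (GCGGCCGC) start at positions 41, 170, 189.
NotI cuts after base 2 of each site, so after positions 42, 171, 190.
Linear molecule, 3 cuts → 4 fragments:
  1–42 → 42 bp
  43–171 → 129 bp
  172–190 → 19 bp
  191–221 → 31 bp
Sorted largest to smallest: 129, 42, 31, 19 bp.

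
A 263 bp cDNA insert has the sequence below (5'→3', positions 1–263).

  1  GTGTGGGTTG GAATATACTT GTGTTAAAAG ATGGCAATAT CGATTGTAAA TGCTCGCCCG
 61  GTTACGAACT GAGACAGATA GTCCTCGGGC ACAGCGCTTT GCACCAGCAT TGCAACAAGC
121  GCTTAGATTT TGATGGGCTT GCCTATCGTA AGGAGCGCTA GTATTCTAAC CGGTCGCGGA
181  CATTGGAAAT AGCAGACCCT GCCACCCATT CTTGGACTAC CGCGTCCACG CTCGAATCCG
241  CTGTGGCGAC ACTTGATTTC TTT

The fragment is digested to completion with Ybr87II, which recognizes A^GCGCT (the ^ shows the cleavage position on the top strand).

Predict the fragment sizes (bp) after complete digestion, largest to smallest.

Ybr87II sites (AGCGCT) start at positions 93, 118, 154.
Ybr87II cuts after the first base of each site, so after positions 93, 118, 154.
Linear molecule, 3 cuts → 4 fragments:
  1–93 → 93 bp
  94–118 → 25 bp
  119–154 → 36 bp
  155–263 → 109 bp
Sorted largest to smallest: 109, 93, 36, 25 bp.

109, 93, 36, 25 bp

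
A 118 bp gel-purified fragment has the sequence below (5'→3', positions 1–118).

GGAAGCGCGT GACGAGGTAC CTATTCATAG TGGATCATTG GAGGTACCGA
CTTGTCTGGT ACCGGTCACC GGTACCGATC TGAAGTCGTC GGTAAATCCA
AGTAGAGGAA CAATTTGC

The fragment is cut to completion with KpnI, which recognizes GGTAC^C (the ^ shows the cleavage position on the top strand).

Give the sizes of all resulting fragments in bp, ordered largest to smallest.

43, 27, 20, 15, 13 bp

KpnI sites (GGTACC) start at positions 16, 43, 58, 71.
KpnI cuts after base 5 of each site (before the last base), so after positions 20, 47, 62, 75.
Linear molecule, 4 cuts → 5 fragments:
  1–20 → 20 bp
  21–47 → 27 bp
  48–62 → 15 bp
  63–75 → 13 bp
  76–118 → 43 bp
Sorted largest to smallest: 43, 27, 20, 15, 13 bp.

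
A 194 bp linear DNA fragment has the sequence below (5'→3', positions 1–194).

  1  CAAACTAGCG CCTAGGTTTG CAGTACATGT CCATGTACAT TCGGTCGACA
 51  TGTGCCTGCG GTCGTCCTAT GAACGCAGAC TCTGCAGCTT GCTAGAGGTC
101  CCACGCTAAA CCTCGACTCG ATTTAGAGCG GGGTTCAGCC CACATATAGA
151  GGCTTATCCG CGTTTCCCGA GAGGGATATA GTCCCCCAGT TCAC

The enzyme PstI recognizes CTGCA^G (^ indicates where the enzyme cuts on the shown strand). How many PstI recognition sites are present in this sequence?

CTGCAG occurs starting at position 82.
PstI cuts at 1 site.

1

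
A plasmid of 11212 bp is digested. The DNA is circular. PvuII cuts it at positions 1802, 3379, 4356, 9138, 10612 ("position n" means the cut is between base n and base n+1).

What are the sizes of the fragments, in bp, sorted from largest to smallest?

Circular molecule, 5 cuts → 5 fragments:
  3379 − 1802 = 1577 bp
  4356 − 3379 = 977 bp
  9138 − 4356 = 4782 bp
  10612 − 9138 = 1474 bp
  wrap: 11212 − 10612 + 1802 = 2402 bp
Sorted largest to smallest: 4782, 2402, 1577, 1474, 977 bp.

4782, 2402, 1577, 1474, 977 bp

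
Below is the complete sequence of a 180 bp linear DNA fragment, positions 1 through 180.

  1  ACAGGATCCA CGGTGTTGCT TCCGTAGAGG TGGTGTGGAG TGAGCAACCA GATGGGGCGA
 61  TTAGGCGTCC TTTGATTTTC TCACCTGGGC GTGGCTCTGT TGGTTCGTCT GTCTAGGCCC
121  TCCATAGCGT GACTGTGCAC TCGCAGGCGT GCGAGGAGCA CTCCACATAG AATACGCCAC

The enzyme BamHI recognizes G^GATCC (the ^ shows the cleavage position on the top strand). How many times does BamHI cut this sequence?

GGATCC occurs starting at position 4.
BamHI cuts at 1 site.

1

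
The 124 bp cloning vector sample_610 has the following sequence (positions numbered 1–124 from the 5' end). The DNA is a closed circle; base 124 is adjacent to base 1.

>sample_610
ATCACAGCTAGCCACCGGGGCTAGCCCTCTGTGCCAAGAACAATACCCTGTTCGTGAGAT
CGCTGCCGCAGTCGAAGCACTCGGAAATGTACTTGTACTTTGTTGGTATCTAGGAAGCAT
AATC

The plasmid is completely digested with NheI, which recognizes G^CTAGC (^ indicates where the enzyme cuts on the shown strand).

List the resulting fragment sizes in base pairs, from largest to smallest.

111, 13 bp

NheI sites (GCTAGC) start at positions 7, 20.
NheI cuts after the first base of each site, so after positions 7, 20.
Circular molecule, 2 cuts → 2 fragments:
  8–20 → 13 bp
  21–124 then 1–7 → 104 + 7 = 111 bp
Sorted largest to smallest: 111, 13 bp.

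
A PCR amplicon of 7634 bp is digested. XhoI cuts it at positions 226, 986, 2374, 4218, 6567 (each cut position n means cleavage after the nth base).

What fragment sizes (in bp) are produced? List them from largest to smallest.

Linear molecule, 5 cuts → 6 fragments:
  226 − 0 = 226 bp
  986 − 226 = 760 bp
  2374 − 986 = 1388 bp
  4218 − 2374 = 1844 bp
  6567 − 4218 = 2349 bp
  7634 − 6567 = 1067 bp
Sorted largest to smallest: 2349, 1844, 1388, 1067, 760, 226 bp.

2349, 1844, 1388, 1067, 760, 226 bp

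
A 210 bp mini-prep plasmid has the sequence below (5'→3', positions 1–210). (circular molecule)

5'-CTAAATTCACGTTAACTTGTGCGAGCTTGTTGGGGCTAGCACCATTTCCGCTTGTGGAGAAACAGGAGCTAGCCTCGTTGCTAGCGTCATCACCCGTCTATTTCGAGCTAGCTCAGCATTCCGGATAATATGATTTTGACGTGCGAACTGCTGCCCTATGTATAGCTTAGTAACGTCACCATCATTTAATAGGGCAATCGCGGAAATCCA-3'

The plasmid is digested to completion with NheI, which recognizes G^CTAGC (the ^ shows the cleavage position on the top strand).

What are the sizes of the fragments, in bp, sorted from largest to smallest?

138, 33, 27, 12 bp

NheI sites (GCTAGC) start at positions 35, 68, 80, 107.
NheI cuts after the first base of each site, so after positions 35, 68, 80, 107.
Circular molecule, 4 cuts → 4 fragments:
  36–68 → 33 bp
  69–80 → 12 bp
  81–107 → 27 bp
  108–210 then 1–35 → 103 + 35 = 138 bp
Sorted largest to smallest: 138, 33, 27, 12 bp.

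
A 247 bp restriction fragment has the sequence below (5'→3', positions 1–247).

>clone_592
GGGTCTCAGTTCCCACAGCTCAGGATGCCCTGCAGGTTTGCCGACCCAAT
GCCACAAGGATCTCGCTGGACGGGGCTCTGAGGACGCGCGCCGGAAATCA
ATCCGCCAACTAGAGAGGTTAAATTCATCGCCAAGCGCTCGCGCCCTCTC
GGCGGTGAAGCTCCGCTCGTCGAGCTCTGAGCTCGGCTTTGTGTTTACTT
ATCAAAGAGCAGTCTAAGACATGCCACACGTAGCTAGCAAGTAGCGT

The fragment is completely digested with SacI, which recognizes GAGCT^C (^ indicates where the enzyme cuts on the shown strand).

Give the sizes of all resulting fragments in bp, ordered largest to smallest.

176, 64, 7 bp

SacI sites (GAGCTC) start at positions 172, 179.
SacI cuts after base 5 of each site (before the last base), so after positions 176, 183.
Linear molecule, 2 cuts → 3 fragments:
  1–176 → 176 bp
  177–183 → 7 bp
  184–247 → 64 bp
Sorted largest to smallest: 176, 64, 7 bp.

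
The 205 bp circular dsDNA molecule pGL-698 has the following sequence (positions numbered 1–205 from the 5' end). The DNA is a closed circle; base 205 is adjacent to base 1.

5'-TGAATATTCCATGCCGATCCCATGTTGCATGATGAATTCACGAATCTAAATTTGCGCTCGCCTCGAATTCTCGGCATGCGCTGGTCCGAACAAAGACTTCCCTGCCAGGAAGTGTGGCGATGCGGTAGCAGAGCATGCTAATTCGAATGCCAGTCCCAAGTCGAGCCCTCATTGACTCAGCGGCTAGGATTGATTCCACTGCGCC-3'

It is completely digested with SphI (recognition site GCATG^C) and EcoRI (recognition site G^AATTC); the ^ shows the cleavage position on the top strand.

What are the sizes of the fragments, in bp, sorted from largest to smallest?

102, 59, 31, 13 bp

SphI sites (GCATGC) start at positions 74, 133.
SphI cuts after base 5 of each site (before the last base), so after positions 78, 137.
EcoRI sites (GAATTC) start at positions 34, 65.
EcoRI cuts after the first base of each site, so after positions 34, 65.
Combined cut positions: 34, 65, 78, 137.
Circular molecule, 4 cuts → 4 fragments:
  35–65 → 31 bp
  66–78 → 13 bp
  79–137 → 59 bp
  138–205 then 1–34 → 68 + 34 = 102 bp
Sorted largest to smallest: 102, 59, 31, 13 bp.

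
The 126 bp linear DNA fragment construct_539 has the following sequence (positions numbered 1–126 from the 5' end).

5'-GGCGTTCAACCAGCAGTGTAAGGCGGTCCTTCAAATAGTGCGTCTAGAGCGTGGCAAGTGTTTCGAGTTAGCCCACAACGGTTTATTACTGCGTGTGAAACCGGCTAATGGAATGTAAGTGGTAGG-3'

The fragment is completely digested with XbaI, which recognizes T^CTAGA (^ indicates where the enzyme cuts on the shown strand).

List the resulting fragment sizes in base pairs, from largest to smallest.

83, 43 bp

The XbaI site (TCTAGA) starts at position 43.
XbaI cuts after the first base of each site, so after position 43.
Linear molecule, 1 cut → 2 fragments:
  1–43 → 43 bp
  44–126 → 83 bp
Sorted largest to smallest: 83, 43 bp.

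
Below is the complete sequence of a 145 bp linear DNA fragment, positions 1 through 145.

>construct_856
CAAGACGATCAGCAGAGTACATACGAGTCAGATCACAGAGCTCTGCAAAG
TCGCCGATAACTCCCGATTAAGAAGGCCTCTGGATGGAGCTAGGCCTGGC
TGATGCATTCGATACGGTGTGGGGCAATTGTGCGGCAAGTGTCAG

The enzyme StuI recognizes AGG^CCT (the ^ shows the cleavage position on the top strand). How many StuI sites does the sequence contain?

2

AGGCCT occurs starting at positions 74, 92.
StuI cuts at 2 sites.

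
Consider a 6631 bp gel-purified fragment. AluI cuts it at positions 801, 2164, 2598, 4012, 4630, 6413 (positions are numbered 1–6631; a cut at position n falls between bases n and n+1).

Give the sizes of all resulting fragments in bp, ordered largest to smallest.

1783, 1414, 1363, 801, 618, 434, 218 bp

Linear molecule, 6 cuts → 7 fragments:
  801 − 0 = 801 bp
  2164 − 801 = 1363 bp
  2598 − 2164 = 434 bp
  4012 − 2598 = 1414 bp
  4630 − 4012 = 618 bp
  6413 − 4630 = 1783 bp
  6631 − 6413 = 218 bp
Sorted largest to smallest: 1783, 1414, 1363, 801, 618, 434, 218 bp.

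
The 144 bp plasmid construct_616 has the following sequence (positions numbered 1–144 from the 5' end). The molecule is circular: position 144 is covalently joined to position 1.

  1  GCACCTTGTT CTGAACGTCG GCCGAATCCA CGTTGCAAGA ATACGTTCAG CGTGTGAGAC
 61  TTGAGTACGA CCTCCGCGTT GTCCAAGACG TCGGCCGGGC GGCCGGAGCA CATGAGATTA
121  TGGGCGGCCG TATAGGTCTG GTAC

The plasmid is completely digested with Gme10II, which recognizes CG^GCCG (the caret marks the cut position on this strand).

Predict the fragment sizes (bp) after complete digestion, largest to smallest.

73, 38, 25, 8 bp

Gme10II sites (CGGCCG) start at positions 19, 92, 100, 125.
Gme10II cuts after base 2 of each site, so after positions 20, 93, 101, 126.
Circular molecule, 4 cuts → 4 fragments:
  21–93 → 73 bp
  94–101 → 8 bp
  102–126 → 25 bp
  127–144 then 1–20 → 18 + 20 = 38 bp
Sorted largest to smallest: 73, 38, 25, 8 bp.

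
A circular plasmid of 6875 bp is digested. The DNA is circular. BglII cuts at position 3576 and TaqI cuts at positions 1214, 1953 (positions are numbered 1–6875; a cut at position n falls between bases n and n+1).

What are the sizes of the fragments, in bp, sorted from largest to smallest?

4513, 1623, 739 bp

Combined cut positions (sorted): 1214, 1953, 3576.
Circular molecule, 3 cuts → 3 fragments:
  1953 − 1214 = 739 bp
  3576 − 1953 = 1623 bp
  wrap: 6875 − 3576 + 1214 = 4513 bp
Sorted largest to smallest: 4513, 1623, 739 bp.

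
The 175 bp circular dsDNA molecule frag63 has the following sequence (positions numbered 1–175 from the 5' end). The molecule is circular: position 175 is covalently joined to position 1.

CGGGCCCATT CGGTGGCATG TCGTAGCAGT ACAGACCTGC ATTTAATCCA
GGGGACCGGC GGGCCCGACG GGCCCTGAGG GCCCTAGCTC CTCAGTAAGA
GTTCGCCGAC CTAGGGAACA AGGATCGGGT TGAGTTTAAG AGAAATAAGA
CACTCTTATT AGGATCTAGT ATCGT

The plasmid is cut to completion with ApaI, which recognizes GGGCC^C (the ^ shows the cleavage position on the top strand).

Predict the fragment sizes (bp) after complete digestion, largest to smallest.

98, 59, 9, 9 bp

ApaI sites (GGGCCC) start at positions 2, 61, 70, 79.
ApaI cuts after base 5 of each site (before the last base), so after positions 6, 65, 74, 83.
Circular molecule, 4 cuts → 4 fragments:
  7–65 → 59 bp
  66–74 → 9 bp
  75–83 → 9 bp
  84–175 then 1–6 → 92 + 6 = 98 bp
Sorted largest to smallest: 98, 59, 9, 9 bp.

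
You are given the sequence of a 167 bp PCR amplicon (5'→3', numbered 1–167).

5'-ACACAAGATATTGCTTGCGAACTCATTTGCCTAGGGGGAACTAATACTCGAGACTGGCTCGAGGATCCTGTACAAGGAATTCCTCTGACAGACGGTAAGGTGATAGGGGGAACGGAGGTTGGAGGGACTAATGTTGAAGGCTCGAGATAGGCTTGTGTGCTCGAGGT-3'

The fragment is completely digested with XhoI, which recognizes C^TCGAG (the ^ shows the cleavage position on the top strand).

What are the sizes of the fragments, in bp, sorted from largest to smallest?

83, 47, 19, 11, 7 bp

XhoI sites (CTCGAG) start at positions 47, 58, 141, 160.
XhoI cuts after the first base of each site, so after positions 47, 58, 141, 160.
Linear molecule, 4 cuts → 5 fragments:
  1–47 → 47 bp
  48–58 → 11 bp
  59–141 → 83 bp
  142–160 → 19 bp
  161–167 → 7 bp
Sorted largest to smallest: 83, 47, 19, 11, 7 bp.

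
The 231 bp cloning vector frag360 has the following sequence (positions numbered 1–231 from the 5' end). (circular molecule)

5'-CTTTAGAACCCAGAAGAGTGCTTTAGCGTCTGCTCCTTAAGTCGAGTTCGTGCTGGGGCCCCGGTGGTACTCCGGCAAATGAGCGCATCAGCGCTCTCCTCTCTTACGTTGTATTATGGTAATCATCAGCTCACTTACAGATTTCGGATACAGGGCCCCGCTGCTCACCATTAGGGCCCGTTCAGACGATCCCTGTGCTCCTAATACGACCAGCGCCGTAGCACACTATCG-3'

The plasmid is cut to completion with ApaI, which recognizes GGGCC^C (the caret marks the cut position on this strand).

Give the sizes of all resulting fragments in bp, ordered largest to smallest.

113, 97, 21 bp

ApaI sites (GGGCCC) start at positions 56, 153, 174.
ApaI cuts after base 5 of each site (before the last base), so after positions 60, 157, 178.
Circular molecule, 3 cuts → 3 fragments:
  61–157 → 97 bp
  158–178 → 21 bp
  179–231 then 1–60 → 53 + 60 = 113 bp
Sorted largest to smallest: 113, 97, 21 bp.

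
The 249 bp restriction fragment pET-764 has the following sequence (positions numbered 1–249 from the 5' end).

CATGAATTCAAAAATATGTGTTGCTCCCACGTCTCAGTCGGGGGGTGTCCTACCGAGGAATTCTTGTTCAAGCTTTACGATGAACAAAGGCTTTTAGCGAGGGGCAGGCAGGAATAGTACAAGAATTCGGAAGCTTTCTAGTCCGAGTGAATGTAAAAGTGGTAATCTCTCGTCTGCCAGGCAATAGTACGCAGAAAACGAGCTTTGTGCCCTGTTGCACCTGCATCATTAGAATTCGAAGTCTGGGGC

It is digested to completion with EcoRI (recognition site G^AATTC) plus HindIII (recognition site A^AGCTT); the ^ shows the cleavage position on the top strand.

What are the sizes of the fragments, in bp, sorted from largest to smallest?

EcoRI sites (GAATTC) start at positions 4, 58, 123, 232.
EcoRI cuts after the first base of each site, so after positions 4, 58, 123, 232.
HindIII sites (AAGCTT) start at positions 70, 131.
HindIII cuts after the first base of each site, so after positions 70, 131.
Combined cut positions: 4, 58, 70, 123, 131, 232.
Linear molecule, 6 cuts → 7 fragments:
  1–4 → 4 bp
  5–58 → 54 bp
  59–70 → 12 bp
  71–123 → 53 bp
  124–131 → 8 bp
  132–232 → 101 bp
  233–249 → 17 bp
Sorted largest to smallest: 101, 54, 53, 17, 12, 8, 4 bp.

101, 54, 53, 17, 12, 8, 4 bp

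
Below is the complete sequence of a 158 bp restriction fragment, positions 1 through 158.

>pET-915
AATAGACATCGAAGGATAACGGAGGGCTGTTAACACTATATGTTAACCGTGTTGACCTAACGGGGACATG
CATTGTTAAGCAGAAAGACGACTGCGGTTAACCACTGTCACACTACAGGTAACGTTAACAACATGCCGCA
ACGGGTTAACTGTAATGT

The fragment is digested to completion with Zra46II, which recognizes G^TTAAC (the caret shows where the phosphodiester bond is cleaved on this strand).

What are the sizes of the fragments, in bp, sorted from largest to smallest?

Zra46II sites (GTTAAC) start at positions 29, 42, 97, 124, 145.
Zra46II cuts after the first base of each site, so after positions 29, 42, 97, 124, 145.
Linear molecule, 5 cuts → 6 fragments:
  1–29 → 29 bp
  30–42 → 13 bp
  43–97 → 55 bp
  98–124 → 27 bp
  125–145 → 21 bp
  146–158 → 13 bp
Sorted largest to smallest: 55, 29, 27, 21, 13, 13 bp.

55, 29, 27, 21, 13, 13 bp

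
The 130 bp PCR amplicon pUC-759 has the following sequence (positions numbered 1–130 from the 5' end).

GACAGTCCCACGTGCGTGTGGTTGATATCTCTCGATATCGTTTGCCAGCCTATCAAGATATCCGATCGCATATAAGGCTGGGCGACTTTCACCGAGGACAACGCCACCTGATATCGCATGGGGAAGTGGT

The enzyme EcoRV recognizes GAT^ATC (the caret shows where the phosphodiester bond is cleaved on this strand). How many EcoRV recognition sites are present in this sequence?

4

GATATC occurs starting at positions 24, 34, 57, 110.
EcoRV cuts at 4 sites.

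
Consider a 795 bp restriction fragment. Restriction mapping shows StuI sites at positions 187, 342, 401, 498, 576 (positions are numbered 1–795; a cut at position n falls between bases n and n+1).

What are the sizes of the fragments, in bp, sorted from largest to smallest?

219, 187, 155, 97, 78, 59 bp

Linear molecule, 5 cuts → 6 fragments:
  187 − 0 = 187 bp
  342 − 187 = 155 bp
  401 − 342 = 59 bp
  498 − 401 = 97 bp
  576 − 498 = 78 bp
  795 − 576 = 219 bp
Sorted largest to smallest: 219, 187, 155, 97, 78, 59 bp.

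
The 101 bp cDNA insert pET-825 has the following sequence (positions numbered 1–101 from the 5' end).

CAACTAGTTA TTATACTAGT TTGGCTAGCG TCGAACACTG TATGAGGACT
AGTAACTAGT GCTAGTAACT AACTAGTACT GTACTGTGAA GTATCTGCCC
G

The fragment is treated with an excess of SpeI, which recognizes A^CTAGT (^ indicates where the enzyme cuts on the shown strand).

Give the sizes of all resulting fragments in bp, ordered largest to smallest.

33, 29, 17, 12, 7, 3 bp

SpeI sites (ACTAGT) start at positions 3, 15, 48, 55, 72.
SpeI cuts after the first base of each site, so after positions 3, 15, 48, 55, 72.
Linear molecule, 5 cuts → 6 fragments:
  1–3 → 3 bp
  4–15 → 12 bp
  16–48 → 33 bp
  49–55 → 7 bp
  56–72 → 17 bp
  73–101 → 29 bp
Sorted largest to smallest: 33, 29, 17, 12, 7, 3 bp.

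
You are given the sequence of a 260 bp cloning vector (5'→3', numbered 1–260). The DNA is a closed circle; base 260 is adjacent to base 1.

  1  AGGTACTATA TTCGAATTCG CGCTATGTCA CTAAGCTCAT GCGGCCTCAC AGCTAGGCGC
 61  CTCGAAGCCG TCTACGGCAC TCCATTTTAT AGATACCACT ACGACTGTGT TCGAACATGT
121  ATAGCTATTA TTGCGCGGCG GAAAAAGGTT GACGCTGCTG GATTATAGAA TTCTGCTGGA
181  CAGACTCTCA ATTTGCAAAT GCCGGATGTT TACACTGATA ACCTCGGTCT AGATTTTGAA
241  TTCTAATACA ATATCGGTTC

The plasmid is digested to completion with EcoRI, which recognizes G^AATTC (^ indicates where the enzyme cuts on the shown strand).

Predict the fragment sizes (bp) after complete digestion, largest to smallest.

EcoRI sites (GAATTC) start at positions 14, 168, 238.
EcoRI cuts after the first base of each site, so after positions 14, 168, 238.
Circular molecule, 3 cuts → 3 fragments:
  15–168 → 154 bp
  169–238 → 70 bp
  239–260 then 1–14 → 22 + 14 = 36 bp
Sorted largest to smallest: 154, 70, 36 bp.

154, 70, 36 bp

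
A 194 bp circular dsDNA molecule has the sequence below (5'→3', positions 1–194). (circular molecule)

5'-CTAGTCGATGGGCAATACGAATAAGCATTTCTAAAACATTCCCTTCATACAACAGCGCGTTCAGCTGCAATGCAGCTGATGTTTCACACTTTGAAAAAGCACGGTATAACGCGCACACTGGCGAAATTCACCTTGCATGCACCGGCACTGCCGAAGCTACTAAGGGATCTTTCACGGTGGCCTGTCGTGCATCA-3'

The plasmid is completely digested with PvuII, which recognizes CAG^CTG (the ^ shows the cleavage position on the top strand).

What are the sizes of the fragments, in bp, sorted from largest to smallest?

PvuII sites (CAGCTG) start at positions 62, 73.
PvuII cuts after base 3 of each site, so after positions 64, 75.
Circular molecule, 2 cuts → 2 fragments:
  65–75 → 11 bp
  76–194 then 1–64 → 119 + 64 = 183 bp
Sorted largest to smallest: 183, 11 bp.

183, 11 bp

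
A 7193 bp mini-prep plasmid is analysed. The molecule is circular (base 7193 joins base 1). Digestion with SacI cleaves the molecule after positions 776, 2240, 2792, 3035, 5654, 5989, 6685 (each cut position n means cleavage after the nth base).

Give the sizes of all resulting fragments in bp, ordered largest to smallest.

2619, 1464, 1284, 696, 552, 335, 243 bp

Circular molecule, 7 cuts → 7 fragments:
  2240 − 776 = 1464 bp
  2792 − 2240 = 552 bp
  3035 − 2792 = 243 bp
  5654 − 3035 = 2619 bp
  5989 − 5654 = 335 bp
  6685 − 5989 = 696 bp
  wrap: 7193 − 6685 + 776 = 1284 bp
Sorted largest to smallest: 2619, 1464, 1284, 696, 552, 335, 243 bp.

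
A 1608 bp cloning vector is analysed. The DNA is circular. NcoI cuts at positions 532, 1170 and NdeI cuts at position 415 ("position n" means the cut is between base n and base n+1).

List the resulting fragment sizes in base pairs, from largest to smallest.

Combined cut positions (sorted): 415, 532, 1170.
Circular molecule, 3 cuts → 3 fragments:
  532 − 415 = 117 bp
  1170 − 532 = 638 bp
  wrap: 1608 − 1170 + 415 = 853 bp
Sorted largest to smallest: 853, 638, 117 bp.

853, 638, 117 bp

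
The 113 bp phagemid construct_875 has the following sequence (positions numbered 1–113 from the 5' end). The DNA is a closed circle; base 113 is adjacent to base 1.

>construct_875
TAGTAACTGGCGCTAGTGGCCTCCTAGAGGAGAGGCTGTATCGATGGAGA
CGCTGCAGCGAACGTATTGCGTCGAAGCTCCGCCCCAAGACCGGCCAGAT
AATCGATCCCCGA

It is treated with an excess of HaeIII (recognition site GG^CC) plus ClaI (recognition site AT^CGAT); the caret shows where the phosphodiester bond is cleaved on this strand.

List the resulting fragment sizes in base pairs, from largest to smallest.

53, 29, 22, 9 bp

HaeIII sites (GGCC) start at positions 18, 93.
HaeIII cuts after base 2 of each site, so after positions 19, 94.
ClaI sites (ATCGAT) start at positions 40, 102.
ClaI cuts after base 2 of each site, so after positions 41, 103.
Combined cut positions: 19, 41, 94, 103.
Circular molecule, 4 cuts → 4 fragments:
  20–41 → 22 bp
  42–94 → 53 bp
  95–103 → 9 bp
  104–113 then 1–19 → 10 + 19 = 29 bp
Sorted largest to smallest: 53, 29, 22, 9 bp.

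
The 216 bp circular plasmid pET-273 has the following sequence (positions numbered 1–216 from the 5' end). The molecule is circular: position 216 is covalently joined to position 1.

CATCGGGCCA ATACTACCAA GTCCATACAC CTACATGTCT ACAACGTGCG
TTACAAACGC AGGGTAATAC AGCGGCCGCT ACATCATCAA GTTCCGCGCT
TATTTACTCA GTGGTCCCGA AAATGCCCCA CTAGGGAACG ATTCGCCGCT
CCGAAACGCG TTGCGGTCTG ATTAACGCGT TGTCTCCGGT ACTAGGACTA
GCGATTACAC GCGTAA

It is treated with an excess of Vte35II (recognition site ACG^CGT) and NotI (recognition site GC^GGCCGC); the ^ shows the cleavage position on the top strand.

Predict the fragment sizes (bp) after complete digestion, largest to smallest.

85, 78, 34, 19 bp

Vte35II sites (ACGCGT) start at positions 156, 175, 209.
Vte35II cuts after base 3 of each site, so after positions 158, 177, 211.
The NotI site (GCGGCCGC) starts at position 72.
NotI cuts after base 2 of each site, so after position 73.
Combined cut positions: 73, 158, 177, 211.
Circular molecule, 4 cuts → 4 fragments:
  74–158 → 85 bp
  159–177 → 19 bp
  178–211 → 34 bp
  212–216 then 1–73 → 5 + 73 = 78 bp
Sorted largest to smallest: 85, 78, 34, 19 bp.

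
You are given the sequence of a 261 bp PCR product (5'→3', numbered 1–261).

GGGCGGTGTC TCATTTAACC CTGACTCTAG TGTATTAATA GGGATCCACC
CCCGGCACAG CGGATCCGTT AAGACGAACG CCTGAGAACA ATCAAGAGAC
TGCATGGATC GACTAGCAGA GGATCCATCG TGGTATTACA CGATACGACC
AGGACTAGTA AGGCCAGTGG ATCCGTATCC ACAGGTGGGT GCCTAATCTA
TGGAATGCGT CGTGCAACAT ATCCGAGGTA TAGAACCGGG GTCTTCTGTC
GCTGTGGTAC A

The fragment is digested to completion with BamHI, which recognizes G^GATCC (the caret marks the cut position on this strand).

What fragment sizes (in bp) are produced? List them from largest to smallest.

92, 59, 48, 42, 20 bp

BamHI sites (GGATCC) start at positions 42, 62, 121, 169.
BamHI cuts after the first base of each site, so after positions 42, 62, 121, 169.
Linear molecule, 4 cuts → 5 fragments:
  1–42 → 42 bp
  43–62 → 20 bp
  63–121 → 59 bp
  122–169 → 48 bp
  170–261 → 92 bp
Sorted largest to smallest: 92, 59, 48, 42, 20 bp.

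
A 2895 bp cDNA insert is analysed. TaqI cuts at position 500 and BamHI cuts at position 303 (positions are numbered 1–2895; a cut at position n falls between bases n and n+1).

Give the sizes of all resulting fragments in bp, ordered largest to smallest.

2395, 303, 197 bp

Combined cut positions (sorted): 303, 500.
Linear molecule, 2 cuts → 3 fragments:
  303 − 0 = 303 bp
  500 − 303 = 197 bp
  2895 − 500 = 2395 bp
Sorted largest to smallest: 2395, 303, 197 bp.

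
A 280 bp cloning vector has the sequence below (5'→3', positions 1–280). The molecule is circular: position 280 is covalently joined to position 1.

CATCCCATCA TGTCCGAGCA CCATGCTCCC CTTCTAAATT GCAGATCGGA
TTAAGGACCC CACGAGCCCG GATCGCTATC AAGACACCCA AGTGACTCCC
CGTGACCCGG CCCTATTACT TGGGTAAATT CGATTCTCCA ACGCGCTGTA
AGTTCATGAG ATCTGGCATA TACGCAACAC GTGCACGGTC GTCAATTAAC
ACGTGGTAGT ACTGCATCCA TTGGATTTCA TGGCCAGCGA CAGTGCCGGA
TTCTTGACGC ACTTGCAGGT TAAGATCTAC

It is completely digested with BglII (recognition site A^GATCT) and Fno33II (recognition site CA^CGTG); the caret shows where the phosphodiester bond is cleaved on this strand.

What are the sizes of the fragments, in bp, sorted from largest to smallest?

166, 72, 22, 20 bp

BglII sites (AGATCT) start at positions 159, 273.
BglII cuts after the first base of each site, so after positions 159, 273.
Fno33II sites (CACGTG) start at positions 178, 200.
Fno33II cuts after base 2 of each site, so after positions 179, 201.
Combined cut positions: 159, 179, 201, 273.
Circular molecule, 4 cuts → 4 fragments:
  160–179 → 20 bp
  180–201 → 22 bp
  202–273 → 72 bp
  274–280 then 1–159 → 7 + 159 = 166 bp
Sorted largest to smallest: 166, 72, 22, 20 bp.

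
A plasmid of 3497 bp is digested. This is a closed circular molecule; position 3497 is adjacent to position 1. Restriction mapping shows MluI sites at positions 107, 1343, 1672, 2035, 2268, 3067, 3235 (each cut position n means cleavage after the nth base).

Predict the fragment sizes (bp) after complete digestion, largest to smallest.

1236, 799, 369, 363, 329, 233, 168 bp

Circular molecule, 7 cuts → 7 fragments:
  1343 − 107 = 1236 bp
  1672 − 1343 = 329 bp
  2035 − 1672 = 363 bp
  2268 − 2035 = 233 bp
  3067 − 2268 = 799 bp
  3235 − 3067 = 168 bp
  wrap: 3497 − 3235 + 107 = 369 bp
Sorted largest to smallest: 1236, 799, 369, 363, 329, 233, 168 bp.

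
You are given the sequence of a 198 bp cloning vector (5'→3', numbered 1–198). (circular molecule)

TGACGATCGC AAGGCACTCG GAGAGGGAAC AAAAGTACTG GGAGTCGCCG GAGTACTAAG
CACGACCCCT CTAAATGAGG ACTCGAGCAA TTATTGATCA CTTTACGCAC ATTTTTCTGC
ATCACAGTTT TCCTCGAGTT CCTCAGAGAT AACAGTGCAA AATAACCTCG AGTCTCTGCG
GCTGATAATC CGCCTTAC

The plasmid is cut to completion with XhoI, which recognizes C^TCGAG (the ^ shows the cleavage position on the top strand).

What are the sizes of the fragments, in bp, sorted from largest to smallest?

113, 51, 34 bp

XhoI sites (CTCGAG) start at positions 82, 133, 167.
XhoI cuts after the first base of each site, so after positions 82, 133, 167.
Circular molecule, 3 cuts → 3 fragments:
  83–133 → 51 bp
  134–167 → 34 bp
  168–198 then 1–82 → 31 + 82 = 113 bp
Sorted largest to smallest: 113, 51, 34 bp.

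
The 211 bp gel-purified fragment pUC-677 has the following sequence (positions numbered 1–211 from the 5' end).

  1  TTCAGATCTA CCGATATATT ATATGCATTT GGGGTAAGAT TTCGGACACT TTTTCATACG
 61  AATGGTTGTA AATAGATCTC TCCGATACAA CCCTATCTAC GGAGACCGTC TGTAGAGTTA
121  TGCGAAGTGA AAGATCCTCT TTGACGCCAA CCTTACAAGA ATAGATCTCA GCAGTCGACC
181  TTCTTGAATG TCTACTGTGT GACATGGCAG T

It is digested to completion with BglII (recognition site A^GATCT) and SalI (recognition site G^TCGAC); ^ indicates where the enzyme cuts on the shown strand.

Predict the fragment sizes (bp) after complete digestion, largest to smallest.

89, 70, 37, 11, 4 bp

BglII sites (AGATCT) start at positions 4, 74, 163.
BglII cuts after the first base of each site, so after positions 4, 74, 163.
The SalI site (GTCGAC) starts at position 174.
SalI cuts after the first base of each site, so after position 174.
Combined cut positions: 4, 74, 163, 174.
Linear molecule, 4 cuts → 5 fragments:
  1–4 → 4 bp
  5–74 → 70 bp
  75–163 → 89 bp
  164–174 → 11 bp
  175–211 → 37 bp
Sorted largest to smallest: 89, 70, 37, 11, 4 bp.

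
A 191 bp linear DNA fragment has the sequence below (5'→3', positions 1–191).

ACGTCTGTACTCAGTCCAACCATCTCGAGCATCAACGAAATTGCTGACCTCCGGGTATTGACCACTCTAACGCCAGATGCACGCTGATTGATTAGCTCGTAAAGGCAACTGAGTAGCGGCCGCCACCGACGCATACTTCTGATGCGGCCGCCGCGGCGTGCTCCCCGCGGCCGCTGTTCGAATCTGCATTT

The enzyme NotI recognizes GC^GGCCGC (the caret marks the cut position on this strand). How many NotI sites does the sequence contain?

3

GCGGCCGC occurs starting at positions 116, 144, 167.
NotI cuts at 3 sites.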